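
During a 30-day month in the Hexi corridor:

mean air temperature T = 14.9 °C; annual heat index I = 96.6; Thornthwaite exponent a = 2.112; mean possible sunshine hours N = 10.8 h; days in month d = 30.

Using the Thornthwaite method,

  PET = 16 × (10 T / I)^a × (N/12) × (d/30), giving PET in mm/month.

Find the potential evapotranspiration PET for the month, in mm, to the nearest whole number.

36 mm

10T/I = 10 × 14.9 / 96.6 = 1.5424
(10T/I)^a = 1.5424^2.112 = 2.4973
Uncorrected PET = 16 × 2.4973 = 39.957 mm
Correction = (N/12)(d/30) = (10.8/12)(30/30) = 0.9000
PET = 39.957 × 0.9000 = 35.961 mm/month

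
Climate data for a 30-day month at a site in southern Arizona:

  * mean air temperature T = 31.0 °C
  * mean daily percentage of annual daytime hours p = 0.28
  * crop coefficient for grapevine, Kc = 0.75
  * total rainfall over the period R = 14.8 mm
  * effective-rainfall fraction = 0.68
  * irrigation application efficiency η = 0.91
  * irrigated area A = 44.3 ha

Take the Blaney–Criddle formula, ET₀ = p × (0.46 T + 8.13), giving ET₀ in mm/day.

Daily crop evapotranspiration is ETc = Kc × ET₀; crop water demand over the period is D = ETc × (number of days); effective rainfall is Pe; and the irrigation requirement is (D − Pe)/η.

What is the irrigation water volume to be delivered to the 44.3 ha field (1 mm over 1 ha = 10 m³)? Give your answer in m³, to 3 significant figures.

ET₀ = 0.28 × (0.46 × 31.0 + 8.13) = 0.28 × 22.390 = 6.2692 mm/d
ETc = Kc × ET₀ = 0.75 × 6.2692 = 4.7019 mm/d
Crop demand D = ETc × 30 d = 4.7019 × 30 = 141.057 mm
Pe = 0.68 × 14.8 = 10.064 mm
D − Pe = 141.057 − 10.064 = 130.993 mm
Gross irrigation = 130.993 / 0.91 = 143.948 mm
Volume = 143.948 mm × 44.3 ha × 10 = 63769.0 m³

63800 m³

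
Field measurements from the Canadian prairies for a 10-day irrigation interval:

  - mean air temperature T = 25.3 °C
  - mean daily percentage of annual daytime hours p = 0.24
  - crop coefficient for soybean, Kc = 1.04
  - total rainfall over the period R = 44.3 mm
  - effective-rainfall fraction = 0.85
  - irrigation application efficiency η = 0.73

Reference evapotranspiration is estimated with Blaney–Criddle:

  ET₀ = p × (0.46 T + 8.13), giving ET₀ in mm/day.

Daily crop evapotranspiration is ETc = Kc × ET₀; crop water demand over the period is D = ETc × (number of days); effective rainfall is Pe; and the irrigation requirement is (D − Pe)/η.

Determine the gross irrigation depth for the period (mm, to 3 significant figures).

ET₀ = 0.24 × (0.46 × 25.3 + 8.13) = 0.24 × 19.768 = 4.7443 mm/d
ETc = Kc × ET₀ = 1.04 × 4.7443 = 4.9341 mm/d
Crop demand D = ETc × 10 d = 4.9341 × 10 = 49.341 mm
Pe = 0.85 × 44.3 = 37.655 mm
D − Pe = 49.341 − 37.655 = 11.686 mm
Gross irrigation = 11.686 / 0.73 = 16.008 mm

16.0 mm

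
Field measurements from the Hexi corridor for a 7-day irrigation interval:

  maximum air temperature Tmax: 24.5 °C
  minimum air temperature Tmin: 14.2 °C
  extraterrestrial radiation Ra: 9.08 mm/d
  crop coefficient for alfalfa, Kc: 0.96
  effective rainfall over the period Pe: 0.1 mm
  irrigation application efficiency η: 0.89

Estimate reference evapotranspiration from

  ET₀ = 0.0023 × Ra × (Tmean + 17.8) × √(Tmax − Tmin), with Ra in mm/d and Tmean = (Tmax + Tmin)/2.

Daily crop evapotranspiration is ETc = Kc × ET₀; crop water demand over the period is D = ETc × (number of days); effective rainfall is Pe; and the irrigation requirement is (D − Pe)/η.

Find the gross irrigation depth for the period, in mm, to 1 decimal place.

Tmean = (24.5 + 14.2)/2 = 19.35 °C
ET₀ = 0.0023 × 9.08 × (19.35 + 17.8) × √10.3 = 0.0023 × 9.08 × 37.15 × 3.2094 = 2.4900 mm/d
ETc = Kc × ET₀ = 0.96 × 2.4900 = 2.3904 mm/d
Crop demand D = ETc × 7 d = 2.3904 × 7 = 16.733 mm
D − Pe = 16.733 − 0.1 = 16.633 mm
Gross irrigation = 16.633 / 0.89 = 18.689 mm

18.7 mm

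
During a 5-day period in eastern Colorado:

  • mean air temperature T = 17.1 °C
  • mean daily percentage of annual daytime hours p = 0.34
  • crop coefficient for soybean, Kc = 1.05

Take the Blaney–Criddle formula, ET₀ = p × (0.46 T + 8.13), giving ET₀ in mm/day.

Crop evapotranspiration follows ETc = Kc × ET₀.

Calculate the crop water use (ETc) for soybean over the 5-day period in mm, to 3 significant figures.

28.6 mm

ET₀ = 0.34 × (0.46 × 17.1 + 8.13) = 0.34 × 15.996 = 5.4386 mm/d
ETc = Kc × ET₀ = 1.05 × 5.4386 = 5.7105 mm/d
Over 5 days: 5.7105 × 5 = 28.553 mm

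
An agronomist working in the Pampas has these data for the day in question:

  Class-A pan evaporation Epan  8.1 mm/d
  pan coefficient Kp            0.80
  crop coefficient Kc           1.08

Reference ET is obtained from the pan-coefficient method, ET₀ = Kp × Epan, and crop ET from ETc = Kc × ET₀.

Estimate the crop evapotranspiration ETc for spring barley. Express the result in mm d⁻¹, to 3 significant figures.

7.00 mm d⁻¹

ET₀ = 0.80 × 8.1 = 6.4800 mm/d
ETc = Kc × ET₀ = 1.08 × 6.4800 = 6.9984 mm/d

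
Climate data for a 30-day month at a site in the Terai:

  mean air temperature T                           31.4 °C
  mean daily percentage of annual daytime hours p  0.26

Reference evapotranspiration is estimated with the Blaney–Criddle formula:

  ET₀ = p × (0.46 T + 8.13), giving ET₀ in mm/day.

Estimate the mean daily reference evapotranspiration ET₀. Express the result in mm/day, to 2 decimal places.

5.87 mm/day

ET₀ = 0.26 × (0.46 × 31.4 + 8.13) = 0.26 × 22.574 = 5.8692 mm/d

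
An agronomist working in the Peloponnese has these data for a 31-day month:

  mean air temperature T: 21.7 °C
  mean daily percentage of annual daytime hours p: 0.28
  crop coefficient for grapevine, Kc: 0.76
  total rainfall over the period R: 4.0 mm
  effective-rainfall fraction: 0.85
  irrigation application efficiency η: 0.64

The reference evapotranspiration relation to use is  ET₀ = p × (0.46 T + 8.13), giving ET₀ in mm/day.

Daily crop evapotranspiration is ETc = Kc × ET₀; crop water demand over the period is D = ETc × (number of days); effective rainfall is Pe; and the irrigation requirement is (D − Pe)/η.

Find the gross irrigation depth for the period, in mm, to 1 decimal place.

181.4 mm

ET₀ = 0.28 × (0.46 × 21.7 + 8.13) = 0.28 × 18.112 = 5.0714 mm/d
ETc = Kc × ET₀ = 0.76 × 5.0714 = 3.8543 mm/d
Crop demand D = ETc × 31 d = 3.8543 × 31 = 119.483 mm
Pe = 0.85 × 4.0 = 3.400 mm
D − Pe = 119.483 − 3.400 = 116.083 mm
Gross irrigation = 116.083 / 0.64 = 181.380 mm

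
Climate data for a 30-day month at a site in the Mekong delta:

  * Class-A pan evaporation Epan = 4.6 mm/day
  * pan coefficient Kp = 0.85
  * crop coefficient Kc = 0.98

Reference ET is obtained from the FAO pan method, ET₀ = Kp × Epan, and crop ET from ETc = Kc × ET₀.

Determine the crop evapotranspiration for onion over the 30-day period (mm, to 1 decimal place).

ET₀ = 0.85 × 4.6 = 3.9100 mm/d
ETc = Kc × ET₀ = 0.98 × 3.9100 = 3.8318 mm/d
Over 30 days: 3.8318 × 30 = 114.954 mm

115.0 mm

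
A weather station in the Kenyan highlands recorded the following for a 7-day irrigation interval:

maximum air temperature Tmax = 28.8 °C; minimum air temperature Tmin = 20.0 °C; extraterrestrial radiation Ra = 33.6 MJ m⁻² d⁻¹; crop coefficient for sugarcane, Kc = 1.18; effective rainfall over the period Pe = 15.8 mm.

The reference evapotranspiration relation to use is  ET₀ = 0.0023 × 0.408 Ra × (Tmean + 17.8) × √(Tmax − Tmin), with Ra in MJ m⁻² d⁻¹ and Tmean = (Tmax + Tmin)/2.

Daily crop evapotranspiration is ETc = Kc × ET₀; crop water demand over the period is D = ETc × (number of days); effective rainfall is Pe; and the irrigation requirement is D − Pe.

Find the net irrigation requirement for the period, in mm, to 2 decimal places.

16.80 mm

Tmean = (28.8 + 20.0)/2 = 24.40 °C
0.408 Ra = 0.408 × 33.6 = 13.7088 mm/d equivalent
ET₀ = 0.0023 × 13.7088 × (24.40 + 17.8) × √8.8 = 0.0023 × 13.7088 × 42.20 × 2.9665 = 3.9472 mm/d
ETc = Kc × ET₀ = 1.18 × 3.9472 = 4.6577 mm/d
Crop demand D = ETc × 7 d = 4.6577 × 7 = 32.604 mm
D − Pe = 32.604 − 15.8 = 16.804 mm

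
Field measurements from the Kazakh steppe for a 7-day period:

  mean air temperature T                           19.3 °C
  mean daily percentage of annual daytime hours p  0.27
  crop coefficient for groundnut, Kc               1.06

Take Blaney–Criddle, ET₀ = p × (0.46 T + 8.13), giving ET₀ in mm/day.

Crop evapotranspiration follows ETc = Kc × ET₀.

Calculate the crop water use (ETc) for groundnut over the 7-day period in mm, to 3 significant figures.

34.1 mm

ET₀ = 0.27 × (0.46 × 19.3 + 8.13) = 0.27 × 17.008 = 4.5922 mm/d
ETc = Kc × ET₀ = 1.06 × 4.5922 = 4.8677 mm/d
Over 7 days: 4.8677 × 7 = 34.074 mm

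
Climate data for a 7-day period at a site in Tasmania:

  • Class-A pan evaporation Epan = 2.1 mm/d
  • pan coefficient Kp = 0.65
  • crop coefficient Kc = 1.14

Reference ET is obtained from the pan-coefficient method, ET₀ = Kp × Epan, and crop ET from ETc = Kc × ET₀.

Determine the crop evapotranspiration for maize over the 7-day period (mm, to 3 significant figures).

10.9 mm

ET₀ = 0.65 × 2.1 = 1.3650 mm/d
ETc = Kc × ET₀ = 1.14 × 1.3650 = 1.5561 mm/d
Over 7 days: 1.5561 × 7 = 10.893 mm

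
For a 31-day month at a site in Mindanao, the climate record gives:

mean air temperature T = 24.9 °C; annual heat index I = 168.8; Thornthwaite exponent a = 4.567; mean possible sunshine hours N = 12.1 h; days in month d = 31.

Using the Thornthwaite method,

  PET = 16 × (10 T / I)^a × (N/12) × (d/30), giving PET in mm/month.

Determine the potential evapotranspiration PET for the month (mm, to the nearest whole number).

10T/I = 10 × 24.9 / 168.8 = 1.4751
(10T/I)^a = 1.4751^4.567 = 5.9021
Uncorrected PET = 16 × 5.9021 = 94.434 mm
Correction = (N/12)(d/30) = (12.1/12)(31/30) = 1.0419
PET = 94.434 × 1.0419 = 98.391 mm/month

98 mm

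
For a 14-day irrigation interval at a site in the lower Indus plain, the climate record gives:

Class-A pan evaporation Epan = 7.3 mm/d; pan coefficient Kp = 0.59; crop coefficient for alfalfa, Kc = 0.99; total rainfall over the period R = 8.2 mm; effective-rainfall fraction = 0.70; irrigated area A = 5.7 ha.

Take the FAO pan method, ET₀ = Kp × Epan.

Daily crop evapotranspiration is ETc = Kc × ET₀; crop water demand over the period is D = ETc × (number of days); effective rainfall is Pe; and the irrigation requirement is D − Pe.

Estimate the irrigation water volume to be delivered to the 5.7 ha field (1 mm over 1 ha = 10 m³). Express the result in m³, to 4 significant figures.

3075 m³

ET₀ = 0.59 × 7.3 = 4.3070 mm/d
ETc = Kc × ET₀ = 0.99 × 4.3070 = 4.2639 mm/d
Crop demand D = ETc × 14 d = 4.2639 × 14 = 59.695 mm
Pe = 0.70 × 8.2 = 5.740 mm
D − Pe = 59.695 − 5.740 = 53.955 mm
Volume = 53.955 mm × 5.7 ha × 10 = 3075.4 m³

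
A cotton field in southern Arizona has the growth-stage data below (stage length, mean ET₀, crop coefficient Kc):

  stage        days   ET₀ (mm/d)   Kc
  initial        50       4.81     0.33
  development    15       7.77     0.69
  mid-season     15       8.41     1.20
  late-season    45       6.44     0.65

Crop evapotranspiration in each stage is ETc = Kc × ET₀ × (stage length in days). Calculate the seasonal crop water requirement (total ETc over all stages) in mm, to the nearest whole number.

500 mm

initial: 0.33 × 4.81 × 50 = 79.37 mm
development: 0.69 × 7.77 × 15 = 80.42 mm
mid-season: 1.20 × 8.41 × 15 = 151.38 mm
late-season: 0.65 × 6.44 × 45 = 188.37 mm
Seasonal total = 499.54 mm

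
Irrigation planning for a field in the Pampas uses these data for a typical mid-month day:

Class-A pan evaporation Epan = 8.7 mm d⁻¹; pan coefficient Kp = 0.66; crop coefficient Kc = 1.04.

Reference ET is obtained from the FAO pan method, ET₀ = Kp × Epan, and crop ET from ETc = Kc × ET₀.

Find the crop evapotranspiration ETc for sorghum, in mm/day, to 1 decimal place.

6.0 mm/day

ET₀ = 0.66 × 8.7 = 5.7420 mm/d
ETc = Kc × ET₀ = 1.04 × 5.7420 = 5.9717 mm/d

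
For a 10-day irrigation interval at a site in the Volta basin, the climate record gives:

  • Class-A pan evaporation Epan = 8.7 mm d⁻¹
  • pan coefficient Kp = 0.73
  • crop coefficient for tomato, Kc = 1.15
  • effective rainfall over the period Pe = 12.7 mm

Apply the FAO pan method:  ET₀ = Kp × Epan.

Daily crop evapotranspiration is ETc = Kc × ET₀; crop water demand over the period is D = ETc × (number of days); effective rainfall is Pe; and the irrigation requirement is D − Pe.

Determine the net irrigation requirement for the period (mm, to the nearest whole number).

60 mm

ET₀ = 0.73 × 8.7 = 6.3510 mm/d
ETc = Kc × ET₀ = 1.15 × 6.3510 = 7.3037 mm/d
Crop demand D = ETc × 10 d = 7.3037 × 10 = 73.037 mm
D − Pe = 73.037 − 12.7 = 60.337 mm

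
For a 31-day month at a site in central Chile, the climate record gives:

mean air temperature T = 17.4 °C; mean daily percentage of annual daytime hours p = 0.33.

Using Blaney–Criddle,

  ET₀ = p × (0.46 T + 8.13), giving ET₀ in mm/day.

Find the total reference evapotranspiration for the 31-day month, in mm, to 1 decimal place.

ET₀ = 0.33 × (0.46 × 17.4 + 8.13) = 0.33 × 16.134 = 5.3242 mm/d
Monthly total = 5.3242 × 31 = 165.050 mm

165.1 mm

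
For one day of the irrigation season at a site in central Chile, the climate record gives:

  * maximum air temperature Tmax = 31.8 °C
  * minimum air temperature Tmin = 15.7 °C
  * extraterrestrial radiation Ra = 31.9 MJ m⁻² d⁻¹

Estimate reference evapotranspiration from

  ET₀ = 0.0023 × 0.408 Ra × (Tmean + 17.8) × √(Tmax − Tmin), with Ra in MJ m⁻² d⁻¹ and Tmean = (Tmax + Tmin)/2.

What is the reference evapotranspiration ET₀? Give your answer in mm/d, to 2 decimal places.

Tmean = (31.8 + 15.7)/2 = 23.75 °C
0.408 Ra = 0.408 × 31.9 = 13.0152 mm/d equivalent
ET₀ = 0.0023 × 13.0152 × (23.75 + 17.8) × √16.1 = 0.0023 × 13.0152 × 41.55 × 4.0125 = 4.9907 mm/d

4.99 mm/d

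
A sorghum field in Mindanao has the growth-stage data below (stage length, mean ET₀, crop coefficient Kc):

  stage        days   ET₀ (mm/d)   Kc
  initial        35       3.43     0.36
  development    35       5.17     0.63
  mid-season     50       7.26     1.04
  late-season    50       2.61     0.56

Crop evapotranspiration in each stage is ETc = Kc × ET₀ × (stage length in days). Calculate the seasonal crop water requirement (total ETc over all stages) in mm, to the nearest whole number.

initial: 0.36 × 3.43 × 35 = 43.22 mm
development: 0.63 × 5.17 × 35 = 114.00 mm
mid-season: 1.04 × 7.26 × 50 = 377.52 mm
late-season: 0.56 × 2.61 × 50 = 73.08 mm
Seasonal total = 607.82 mm

608 mm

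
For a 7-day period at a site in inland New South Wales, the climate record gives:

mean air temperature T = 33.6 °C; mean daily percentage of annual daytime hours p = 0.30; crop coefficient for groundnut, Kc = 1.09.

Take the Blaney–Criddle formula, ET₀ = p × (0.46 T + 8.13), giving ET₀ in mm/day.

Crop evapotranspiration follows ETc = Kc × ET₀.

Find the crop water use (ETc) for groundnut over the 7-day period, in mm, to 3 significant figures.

ET₀ = 0.30 × (0.46 × 33.6 + 8.13) = 0.30 × 23.586 = 7.0758 mm/d
ETc = Kc × ET₀ = 1.09 × 7.0758 = 7.7126 mm/d
Over 7 days: 7.7126 × 7 = 53.988 mm

54.0 mm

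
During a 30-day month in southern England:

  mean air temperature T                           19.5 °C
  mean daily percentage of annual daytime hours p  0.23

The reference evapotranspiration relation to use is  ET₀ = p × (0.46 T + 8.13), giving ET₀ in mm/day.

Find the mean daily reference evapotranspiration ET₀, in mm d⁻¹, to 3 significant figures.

ET₀ = 0.23 × (0.46 × 19.5 + 8.13) = 0.23 × 17.100 = 3.9330 mm/d

3.93 mm d⁻¹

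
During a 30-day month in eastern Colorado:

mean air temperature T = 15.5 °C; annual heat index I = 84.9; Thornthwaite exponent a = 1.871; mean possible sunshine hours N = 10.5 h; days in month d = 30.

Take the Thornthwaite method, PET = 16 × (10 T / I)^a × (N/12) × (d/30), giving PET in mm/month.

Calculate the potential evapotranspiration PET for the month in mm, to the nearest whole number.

10T/I = 10 × 15.5 / 84.9 = 1.8257
(10T/I)^a = 1.8257^1.871 = 3.0841
Uncorrected PET = 16 × 3.0841 = 49.346 mm
Correction = (N/12)(d/30) = (10.5/12)(30/30) = 0.8750
PET = 49.346 × 0.8750 = 43.178 mm/month

43 mm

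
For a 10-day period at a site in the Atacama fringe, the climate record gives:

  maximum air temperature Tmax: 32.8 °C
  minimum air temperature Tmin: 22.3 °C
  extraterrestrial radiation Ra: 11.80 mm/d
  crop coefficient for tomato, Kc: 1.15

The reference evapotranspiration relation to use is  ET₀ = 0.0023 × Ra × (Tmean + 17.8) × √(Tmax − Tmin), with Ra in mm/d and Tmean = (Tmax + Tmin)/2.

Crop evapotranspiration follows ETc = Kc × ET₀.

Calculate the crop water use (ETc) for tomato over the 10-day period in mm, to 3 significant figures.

45.9 mm

Tmean = (32.8 + 22.3)/2 = 27.55 °C
ET₀ = 0.0023 × 11.80 × (27.55 + 17.8) × √10.5 = 0.0023 × 11.80 × 45.35 × 3.2404 = 3.9883 mm/d
ETc = Kc × ET₀ = 1.15 × 3.9883 = 4.5865 mm/d
Over 10 days: 4.5865 × 10 = 45.865 mm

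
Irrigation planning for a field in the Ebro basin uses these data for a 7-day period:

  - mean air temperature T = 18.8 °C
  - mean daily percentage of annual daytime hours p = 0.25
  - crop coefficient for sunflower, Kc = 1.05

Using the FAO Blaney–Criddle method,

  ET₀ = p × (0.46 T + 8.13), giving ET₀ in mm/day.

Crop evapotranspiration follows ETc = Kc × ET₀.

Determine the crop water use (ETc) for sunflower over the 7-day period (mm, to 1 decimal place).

ET₀ = 0.25 × (0.46 × 18.8 + 8.13) = 0.25 × 16.778 = 4.1945 mm/d
ETc = Kc × ET₀ = 1.05 × 4.1945 = 4.4042 mm/d
Over 7 days: 4.4042 × 7 = 30.829 mm

30.8 mm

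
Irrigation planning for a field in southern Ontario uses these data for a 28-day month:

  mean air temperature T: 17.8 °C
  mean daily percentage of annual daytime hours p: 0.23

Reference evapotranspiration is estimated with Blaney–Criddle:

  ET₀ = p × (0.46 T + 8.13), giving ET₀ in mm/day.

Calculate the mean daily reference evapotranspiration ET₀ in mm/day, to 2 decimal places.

ET₀ = 0.23 × (0.46 × 17.8 + 8.13) = 0.23 × 16.318 = 3.7531 mm/d

3.75 mm/day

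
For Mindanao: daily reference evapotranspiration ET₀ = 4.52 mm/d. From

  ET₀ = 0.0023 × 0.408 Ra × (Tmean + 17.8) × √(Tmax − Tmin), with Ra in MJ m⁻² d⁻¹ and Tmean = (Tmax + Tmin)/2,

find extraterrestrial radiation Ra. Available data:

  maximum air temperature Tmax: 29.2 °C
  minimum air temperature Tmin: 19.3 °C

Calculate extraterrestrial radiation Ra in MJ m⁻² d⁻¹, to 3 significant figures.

Tmean = (29.2+19.3)/2 = 24.25 °C; ΔT = 9.9
Ra = ET₀ / [0.0023 × 0.408 × (Tmean+17.8) × √ΔT]
   = 4.52 / (0.0023 × 0.408 × 42.05 × 3.1464) = 36.406 MJ m⁻² d⁻¹

36.4 MJ m⁻² d⁻¹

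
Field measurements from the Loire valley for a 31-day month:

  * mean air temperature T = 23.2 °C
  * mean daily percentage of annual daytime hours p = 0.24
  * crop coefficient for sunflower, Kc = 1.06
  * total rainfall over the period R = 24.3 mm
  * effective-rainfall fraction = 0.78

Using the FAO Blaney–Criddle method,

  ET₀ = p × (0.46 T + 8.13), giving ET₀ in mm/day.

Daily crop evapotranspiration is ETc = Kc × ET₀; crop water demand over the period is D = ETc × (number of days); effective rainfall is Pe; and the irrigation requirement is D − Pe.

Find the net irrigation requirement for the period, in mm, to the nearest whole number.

ET₀ = 0.24 × (0.46 × 23.2 + 8.13) = 0.24 × 18.802 = 4.5125 mm/d
ETc = Kc × ET₀ = 1.06 × 4.5125 = 4.7833 mm/d
Crop demand D = ETc × 31 d = 4.7833 × 31 = 148.282 mm
Pe = 0.78 × 24.3 = 18.954 mm
D − Pe = 148.282 − 18.954 = 129.328 mm

129 mm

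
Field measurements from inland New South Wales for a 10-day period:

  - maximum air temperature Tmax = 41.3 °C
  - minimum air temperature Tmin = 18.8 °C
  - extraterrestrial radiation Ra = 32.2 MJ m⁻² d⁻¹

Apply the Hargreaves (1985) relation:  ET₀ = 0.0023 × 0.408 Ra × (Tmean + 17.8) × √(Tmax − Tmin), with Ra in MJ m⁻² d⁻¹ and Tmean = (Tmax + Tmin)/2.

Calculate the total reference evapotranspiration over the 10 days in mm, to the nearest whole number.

69 mm

Tmean = (41.3 + 18.8)/2 = 30.05 °C
0.408 Ra = 0.408 × 32.2 = 13.1376 mm/d equivalent
ET₀ = 0.0023 × 13.1376 × (30.05 + 17.8) × √22.5 = 0.0023 × 13.1376 × 47.85 × 4.7434 = 6.8583 mm/d
Over 10 days: 6.8583 × 10 = 68.583 mm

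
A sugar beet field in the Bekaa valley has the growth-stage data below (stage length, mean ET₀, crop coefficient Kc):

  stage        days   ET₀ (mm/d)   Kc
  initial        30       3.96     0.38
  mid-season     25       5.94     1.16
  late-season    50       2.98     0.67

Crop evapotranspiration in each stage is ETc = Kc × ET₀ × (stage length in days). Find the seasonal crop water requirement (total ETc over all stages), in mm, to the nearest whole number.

initial: 0.38 × 3.96 × 30 = 45.14 mm
mid-season: 1.16 × 5.94 × 25 = 172.26 mm
late-season: 0.67 × 2.98 × 50 = 99.83 mm
Seasonal total = 317.23 mm

317 mm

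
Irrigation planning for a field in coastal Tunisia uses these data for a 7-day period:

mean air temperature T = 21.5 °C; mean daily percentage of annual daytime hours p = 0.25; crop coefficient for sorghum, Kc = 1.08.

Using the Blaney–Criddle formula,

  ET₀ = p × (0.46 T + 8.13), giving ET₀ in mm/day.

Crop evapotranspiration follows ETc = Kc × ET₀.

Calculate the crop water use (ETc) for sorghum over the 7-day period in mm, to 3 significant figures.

ET₀ = 0.25 × (0.46 × 21.5 + 8.13) = 0.25 × 18.020 = 4.5050 mm/d
ETc = Kc × ET₀ = 1.08 × 4.5050 = 4.8654 mm/d
Over 7 days: 4.8654 × 7 = 34.058 mm

34.1 mm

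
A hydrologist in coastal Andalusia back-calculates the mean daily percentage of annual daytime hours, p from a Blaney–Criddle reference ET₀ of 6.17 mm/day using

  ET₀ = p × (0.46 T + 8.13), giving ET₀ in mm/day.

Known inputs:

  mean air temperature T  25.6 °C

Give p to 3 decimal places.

0.310

p = ET₀ / (0.46 T + 8.13) = 6.17 / (0.46 × 25.6 + 8.13) = 6.17 / 19.906 = 0.3100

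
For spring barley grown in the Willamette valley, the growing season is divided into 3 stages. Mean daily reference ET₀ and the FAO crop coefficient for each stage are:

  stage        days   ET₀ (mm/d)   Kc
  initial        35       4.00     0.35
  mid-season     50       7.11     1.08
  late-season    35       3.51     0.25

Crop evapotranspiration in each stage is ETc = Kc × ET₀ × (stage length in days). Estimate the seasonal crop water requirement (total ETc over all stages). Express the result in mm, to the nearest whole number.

464 mm

initial: 0.35 × 4.00 × 35 = 49.00 mm
mid-season: 1.08 × 7.11 × 50 = 383.94 mm
late-season: 0.25 × 3.51 × 35 = 30.71 mm
Seasonal total = 463.65 mm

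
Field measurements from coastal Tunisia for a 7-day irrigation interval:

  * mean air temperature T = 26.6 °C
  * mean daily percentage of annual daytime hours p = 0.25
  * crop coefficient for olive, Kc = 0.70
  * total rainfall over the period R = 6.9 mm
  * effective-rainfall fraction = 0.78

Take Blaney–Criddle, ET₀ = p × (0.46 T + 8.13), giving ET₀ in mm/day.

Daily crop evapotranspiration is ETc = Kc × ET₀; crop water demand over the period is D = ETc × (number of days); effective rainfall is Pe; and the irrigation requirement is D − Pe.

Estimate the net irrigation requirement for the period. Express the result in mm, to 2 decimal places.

19.57 mm

ET₀ = 0.25 × (0.46 × 26.6 + 8.13) = 0.25 × 20.366 = 5.0915 mm/d
ETc = Kc × ET₀ = 0.70 × 5.0915 = 3.5641 mm/d
Crop demand D = ETc × 7 d = 3.5641 × 7 = 24.949 mm
Pe = 0.78 × 6.9 = 5.382 mm
D − Pe = 24.949 − 5.382 = 19.567 mm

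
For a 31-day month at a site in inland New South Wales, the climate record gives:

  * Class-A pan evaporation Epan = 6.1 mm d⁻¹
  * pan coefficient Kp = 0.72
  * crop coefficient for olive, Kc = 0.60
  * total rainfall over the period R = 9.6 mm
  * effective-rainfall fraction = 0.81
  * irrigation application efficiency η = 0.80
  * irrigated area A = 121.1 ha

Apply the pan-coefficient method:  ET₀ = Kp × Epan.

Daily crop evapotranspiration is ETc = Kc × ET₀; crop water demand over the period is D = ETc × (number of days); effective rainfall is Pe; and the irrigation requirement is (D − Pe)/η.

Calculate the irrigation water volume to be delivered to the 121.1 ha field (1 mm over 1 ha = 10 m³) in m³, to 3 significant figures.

ET₀ = 0.72 × 6.1 = 4.3920 mm/d
ETc = Kc × ET₀ = 0.60 × 4.3920 = 2.6352 mm/d
Crop demand D = ETc × 31 d = 2.6352 × 31 = 81.691 mm
Pe = 0.81 × 9.6 = 7.776 mm
D − Pe = 81.691 − 7.776 = 73.915 mm
Gross irrigation = 73.915 / 0.80 = 92.394 mm
Volume = 92.394 mm × 121.1 ha × 10 = 111889.1 m³

112000 m³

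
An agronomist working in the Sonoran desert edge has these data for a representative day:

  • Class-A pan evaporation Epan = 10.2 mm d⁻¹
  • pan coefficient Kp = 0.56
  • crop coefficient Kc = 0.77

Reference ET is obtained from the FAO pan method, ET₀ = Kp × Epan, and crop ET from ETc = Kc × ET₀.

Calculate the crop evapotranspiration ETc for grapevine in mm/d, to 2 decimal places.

ET₀ = 0.56 × 10.2 = 5.7120 mm/d
ETc = Kc × ET₀ = 0.77 × 5.7120 = 4.3982 mm/d

4.40 mm/d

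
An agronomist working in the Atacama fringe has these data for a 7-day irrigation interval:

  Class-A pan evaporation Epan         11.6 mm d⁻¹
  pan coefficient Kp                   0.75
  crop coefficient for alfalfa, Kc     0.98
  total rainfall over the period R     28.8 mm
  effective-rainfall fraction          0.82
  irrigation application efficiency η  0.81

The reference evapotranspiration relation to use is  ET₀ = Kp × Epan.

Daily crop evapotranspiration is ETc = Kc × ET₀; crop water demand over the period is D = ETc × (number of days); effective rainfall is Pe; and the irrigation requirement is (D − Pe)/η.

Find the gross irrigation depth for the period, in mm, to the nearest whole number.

ET₀ = 0.75 × 11.6 = 8.7000 mm/d
ETc = Kc × ET₀ = 0.98 × 8.7000 = 8.5260 mm/d
Crop demand D = ETc × 7 d = 8.5260 × 7 = 59.682 mm
Pe = 0.82 × 28.8 = 23.616 mm
D − Pe = 59.682 − 23.616 = 36.066 mm
Gross irrigation = 36.066 / 0.81 = 44.526 mm

45 mm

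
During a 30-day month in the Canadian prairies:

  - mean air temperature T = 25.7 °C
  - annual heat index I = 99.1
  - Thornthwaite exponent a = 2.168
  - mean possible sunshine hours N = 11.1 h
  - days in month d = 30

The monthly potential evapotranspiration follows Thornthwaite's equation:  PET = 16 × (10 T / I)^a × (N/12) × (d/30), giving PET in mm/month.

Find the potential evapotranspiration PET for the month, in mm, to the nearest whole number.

10T/I = 10 × 25.7 / 99.1 = 2.5933
(10T/I)^a = 2.5933^2.168 = 7.8928
Uncorrected PET = 16 × 7.8928 = 126.285 mm
Correction = (N/12)(d/30) = (11.1/12)(30/30) = 0.9250
PET = 126.285 × 0.9250 = 116.814 mm/month

117 mm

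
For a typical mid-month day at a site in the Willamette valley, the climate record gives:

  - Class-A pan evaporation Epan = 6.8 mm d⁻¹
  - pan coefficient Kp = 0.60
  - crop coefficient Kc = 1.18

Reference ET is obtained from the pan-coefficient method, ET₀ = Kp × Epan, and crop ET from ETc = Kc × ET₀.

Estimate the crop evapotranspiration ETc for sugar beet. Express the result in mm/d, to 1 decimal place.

ET₀ = 0.60 × 6.8 = 4.0800 mm/d
ETc = Kc × ET₀ = 1.18 × 4.0800 = 4.8144 mm/d

4.8 mm/d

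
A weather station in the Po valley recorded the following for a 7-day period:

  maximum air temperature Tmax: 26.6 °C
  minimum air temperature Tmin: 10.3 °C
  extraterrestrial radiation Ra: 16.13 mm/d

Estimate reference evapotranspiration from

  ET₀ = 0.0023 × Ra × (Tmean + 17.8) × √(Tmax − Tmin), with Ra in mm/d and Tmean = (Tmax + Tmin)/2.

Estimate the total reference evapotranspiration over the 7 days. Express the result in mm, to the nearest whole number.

Tmean = (26.6 + 10.3)/2 = 18.45 °C
ET₀ = 0.0023 × 16.13 × (18.45 + 17.8) × √16.3 = 0.0023 × 16.13 × 36.25 × 4.0373 = 5.4295 mm/d
Over 7 days: 5.4295 × 7 = 38.007 mm

38 mm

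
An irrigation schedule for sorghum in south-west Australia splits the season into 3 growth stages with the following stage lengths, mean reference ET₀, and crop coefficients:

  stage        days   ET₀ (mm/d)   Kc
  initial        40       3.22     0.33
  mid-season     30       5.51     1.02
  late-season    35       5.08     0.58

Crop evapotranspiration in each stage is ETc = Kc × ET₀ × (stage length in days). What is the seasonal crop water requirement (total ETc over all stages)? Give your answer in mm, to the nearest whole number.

initial: 0.33 × 3.22 × 40 = 42.50 mm
mid-season: 1.02 × 5.51 × 30 = 168.61 mm
late-season: 0.58 × 5.08 × 35 = 103.12 mm
Seasonal total = 314.23 mm

314 mm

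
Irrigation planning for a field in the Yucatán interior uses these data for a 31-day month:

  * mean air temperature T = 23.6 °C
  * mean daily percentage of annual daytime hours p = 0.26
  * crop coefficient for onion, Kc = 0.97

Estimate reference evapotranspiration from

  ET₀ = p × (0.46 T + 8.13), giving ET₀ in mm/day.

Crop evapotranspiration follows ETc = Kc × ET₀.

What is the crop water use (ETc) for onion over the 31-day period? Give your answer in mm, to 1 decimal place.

148.4 mm

ET₀ = 0.26 × (0.46 × 23.6 + 8.13) = 0.26 × 18.986 = 4.9364 mm/d
ETc = Kc × ET₀ = 0.97 × 4.9364 = 4.7883 mm/d
Over 31 days: 4.7883 × 31 = 148.437 mm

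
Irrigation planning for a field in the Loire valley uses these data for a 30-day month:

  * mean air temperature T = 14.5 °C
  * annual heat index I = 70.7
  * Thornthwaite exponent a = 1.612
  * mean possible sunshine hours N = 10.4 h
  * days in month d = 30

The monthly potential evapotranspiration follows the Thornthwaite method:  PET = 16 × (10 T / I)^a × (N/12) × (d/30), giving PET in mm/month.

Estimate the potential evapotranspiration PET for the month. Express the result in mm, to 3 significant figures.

44.1 mm

10T/I = 10 × 14.5 / 70.7 = 2.0509
(10T/I)^a = 2.0509^1.612 = 3.1831
Uncorrected PET = 16 × 3.1831 = 50.930 mm
Correction = (N/12)(d/30) = (10.4/12)(30/30) = 0.8667
PET = 50.930 × 0.8667 = 44.141 mm/month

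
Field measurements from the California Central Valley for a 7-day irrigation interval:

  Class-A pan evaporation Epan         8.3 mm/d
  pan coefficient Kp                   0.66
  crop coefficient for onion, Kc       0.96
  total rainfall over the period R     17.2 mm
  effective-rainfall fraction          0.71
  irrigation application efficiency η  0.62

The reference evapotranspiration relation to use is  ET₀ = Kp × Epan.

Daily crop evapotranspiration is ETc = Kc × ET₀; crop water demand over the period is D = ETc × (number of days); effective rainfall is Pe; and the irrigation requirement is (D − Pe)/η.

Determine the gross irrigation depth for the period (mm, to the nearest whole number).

40 mm

ET₀ = 0.66 × 8.3 = 5.4780 mm/d
ETc = Kc × ET₀ = 0.96 × 5.4780 = 5.2589 mm/d
Crop demand D = ETc × 7 d = 5.2589 × 7 = 36.812 mm
Pe = 0.71 × 17.2 = 12.212 mm
D − Pe = 36.812 − 12.212 = 24.600 mm
Gross irrigation = 24.600 / 0.62 = 39.677 mm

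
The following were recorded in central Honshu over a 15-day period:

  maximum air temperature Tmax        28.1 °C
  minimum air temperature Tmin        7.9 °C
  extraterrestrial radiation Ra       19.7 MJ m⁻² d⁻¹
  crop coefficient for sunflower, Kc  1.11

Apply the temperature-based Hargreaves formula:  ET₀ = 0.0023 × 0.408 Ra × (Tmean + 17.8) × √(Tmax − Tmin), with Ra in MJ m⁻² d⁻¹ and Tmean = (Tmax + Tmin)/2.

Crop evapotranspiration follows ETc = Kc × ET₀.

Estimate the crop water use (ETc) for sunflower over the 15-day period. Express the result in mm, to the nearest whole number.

Tmean = (28.1 + 7.9)/2 = 18.00 °C
0.408 Ra = 0.408 × 19.7 = 8.0376 mm/d equivalent
ET₀ = 0.0023 × 8.0376 × (18.00 + 17.8) × √20.2 = 0.0023 × 8.0376 × 35.80 × 4.4944 = 2.9745 mm/d
ETc = Kc × ET₀ = 1.11 × 2.9745 = 3.3017 mm/d
Over 15 days: 3.3017 × 15 = 49.526 mm

50 mm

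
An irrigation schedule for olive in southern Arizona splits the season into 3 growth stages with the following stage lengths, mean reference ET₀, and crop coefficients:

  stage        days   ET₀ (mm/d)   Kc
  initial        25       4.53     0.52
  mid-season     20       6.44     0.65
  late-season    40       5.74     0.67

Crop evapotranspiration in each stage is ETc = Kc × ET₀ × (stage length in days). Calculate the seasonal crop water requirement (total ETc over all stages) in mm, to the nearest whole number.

296 mm

initial: 0.52 × 4.53 × 25 = 58.89 mm
mid-season: 0.65 × 6.44 × 20 = 83.72 mm
late-season: 0.67 × 5.74 × 40 = 153.83 mm
Seasonal total = 296.44 mm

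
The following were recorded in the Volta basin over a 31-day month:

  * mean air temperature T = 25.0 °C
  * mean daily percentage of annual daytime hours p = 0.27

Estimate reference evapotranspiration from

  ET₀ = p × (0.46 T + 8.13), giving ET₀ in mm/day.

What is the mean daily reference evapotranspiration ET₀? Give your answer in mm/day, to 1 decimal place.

5.3 mm/day

ET₀ = 0.27 × (0.46 × 25.0 + 8.13) = 0.27 × 19.630 = 5.3001 mm/d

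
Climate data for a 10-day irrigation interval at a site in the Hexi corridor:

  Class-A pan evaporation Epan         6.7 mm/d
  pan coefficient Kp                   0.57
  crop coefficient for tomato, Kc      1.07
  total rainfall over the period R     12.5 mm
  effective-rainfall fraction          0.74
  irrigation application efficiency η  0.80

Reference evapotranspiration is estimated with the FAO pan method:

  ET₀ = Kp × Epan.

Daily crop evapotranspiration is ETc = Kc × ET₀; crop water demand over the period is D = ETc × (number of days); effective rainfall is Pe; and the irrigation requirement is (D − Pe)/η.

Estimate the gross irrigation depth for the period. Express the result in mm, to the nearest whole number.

40 mm

ET₀ = 0.57 × 6.7 = 3.8190 mm/d
ETc = Kc × ET₀ = 1.07 × 3.8190 = 4.0863 mm/d
Crop demand D = ETc × 10 d = 4.0863 × 10 = 40.863 mm
Pe = 0.74 × 12.5 = 9.250 mm
D − Pe = 40.863 − 9.250 = 31.613 mm
Gross irrigation = 31.613 / 0.80 = 39.516 mm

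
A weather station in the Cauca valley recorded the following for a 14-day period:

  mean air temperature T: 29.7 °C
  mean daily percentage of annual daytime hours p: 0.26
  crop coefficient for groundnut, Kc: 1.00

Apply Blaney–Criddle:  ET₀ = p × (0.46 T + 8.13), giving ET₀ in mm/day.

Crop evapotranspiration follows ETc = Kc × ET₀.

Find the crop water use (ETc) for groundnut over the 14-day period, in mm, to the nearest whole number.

ET₀ = 0.26 × (0.46 × 29.7 + 8.13) = 0.26 × 21.792 = 5.6659 mm/d
ETc = Kc × ET₀ = 1.00 × 5.6659 = 5.6659 mm/d
Over 14 days: 5.6659 × 14 = 79.323 mm

79 mm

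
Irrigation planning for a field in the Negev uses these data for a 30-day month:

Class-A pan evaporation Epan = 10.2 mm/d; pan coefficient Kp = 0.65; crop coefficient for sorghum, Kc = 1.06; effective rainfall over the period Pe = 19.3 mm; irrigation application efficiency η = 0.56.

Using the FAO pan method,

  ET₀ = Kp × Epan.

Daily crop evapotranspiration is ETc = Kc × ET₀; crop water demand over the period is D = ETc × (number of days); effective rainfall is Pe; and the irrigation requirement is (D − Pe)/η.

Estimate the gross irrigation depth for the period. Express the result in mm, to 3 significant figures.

ET₀ = 0.65 × 10.2 = 6.6300 mm/d
ETc = Kc × ET₀ = 1.06 × 6.6300 = 7.0278 mm/d
Crop demand D = ETc × 30 d = 7.0278 × 30 = 210.834 mm
D − Pe = 210.834 − 19.3 = 191.534 mm
Gross irrigation = 191.534 / 0.56 = 342.025 mm

342 mm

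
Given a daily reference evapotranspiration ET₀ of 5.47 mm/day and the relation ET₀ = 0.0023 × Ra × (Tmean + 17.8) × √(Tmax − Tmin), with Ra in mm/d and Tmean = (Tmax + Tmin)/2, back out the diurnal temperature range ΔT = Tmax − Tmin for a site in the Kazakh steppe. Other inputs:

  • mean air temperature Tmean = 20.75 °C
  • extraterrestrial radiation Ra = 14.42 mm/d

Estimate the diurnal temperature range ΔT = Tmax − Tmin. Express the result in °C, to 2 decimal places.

18.30 °C

√ΔT = ET₀ / [0.0023 × Ra × (Tmean+17.8)] = 5.47 / (0.0023 × 14.42 × 38.55) = 4.2783
ΔT = 4.2783² = 18.304 °C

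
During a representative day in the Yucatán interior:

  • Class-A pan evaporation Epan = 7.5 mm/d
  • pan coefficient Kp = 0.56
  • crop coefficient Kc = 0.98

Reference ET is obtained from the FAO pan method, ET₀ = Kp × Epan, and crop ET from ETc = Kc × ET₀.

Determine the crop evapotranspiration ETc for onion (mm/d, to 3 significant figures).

ET₀ = 0.56 × 7.5 = 4.2000 mm/d
ETc = Kc × ET₀ = 0.98 × 4.2000 = 4.1160 mm/d

4.12 mm/d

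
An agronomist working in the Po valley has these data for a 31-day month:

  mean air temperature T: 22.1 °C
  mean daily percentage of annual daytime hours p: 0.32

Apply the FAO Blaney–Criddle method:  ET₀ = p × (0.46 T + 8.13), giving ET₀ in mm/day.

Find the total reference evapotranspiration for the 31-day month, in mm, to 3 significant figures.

181 mm

ET₀ = 0.32 × (0.46 × 22.1 + 8.13) = 0.32 × 18.296 = 5.8547 mm/d
Monthly total = 5.8547 × 31 = 181.496 mm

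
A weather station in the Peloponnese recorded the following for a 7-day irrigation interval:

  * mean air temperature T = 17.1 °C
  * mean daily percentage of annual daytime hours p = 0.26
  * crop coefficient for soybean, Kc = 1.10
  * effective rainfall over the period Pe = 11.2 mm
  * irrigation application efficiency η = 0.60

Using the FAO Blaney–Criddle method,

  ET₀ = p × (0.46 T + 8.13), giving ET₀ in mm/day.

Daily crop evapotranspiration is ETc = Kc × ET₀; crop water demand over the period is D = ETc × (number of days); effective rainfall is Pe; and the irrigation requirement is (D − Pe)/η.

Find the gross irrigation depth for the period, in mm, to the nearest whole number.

35 mm

ET₀ = 0.26 × (0.46 × 17.1 + 8.13) = 0.26 × 15.996 = 4.1590 mm/d
ETc = Kc × ET₀ = 1.10 × 4.1590 = 4.5749 mm/d
Crop demand D = ETc × 7 d = 4.5749 × 7 = 32.024 mm
D − Pe = 32.024 − 11.2 = 20.824 mm
Gross irrigation = 20.824 / 0.60 = 34.707 mm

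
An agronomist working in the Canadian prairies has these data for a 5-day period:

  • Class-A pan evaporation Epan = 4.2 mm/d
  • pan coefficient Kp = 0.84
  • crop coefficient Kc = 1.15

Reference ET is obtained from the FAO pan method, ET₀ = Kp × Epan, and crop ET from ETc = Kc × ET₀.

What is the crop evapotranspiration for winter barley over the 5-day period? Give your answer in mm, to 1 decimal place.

ET₀ = 0.84 × 4.2 = 3.5280 mm/d
ETc = Kc × ET₀ = 1.15 × 3.5280 = 4.0572 mm/d
Over 5 days: 4.0572 × 5 = 20.286 mm

20.3 mm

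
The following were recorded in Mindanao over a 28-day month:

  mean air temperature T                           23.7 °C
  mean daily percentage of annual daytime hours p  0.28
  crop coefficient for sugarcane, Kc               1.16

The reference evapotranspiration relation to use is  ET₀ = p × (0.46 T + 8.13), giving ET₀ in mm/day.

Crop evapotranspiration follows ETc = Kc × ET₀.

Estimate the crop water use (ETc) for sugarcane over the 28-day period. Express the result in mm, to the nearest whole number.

ET₀ = 0.28 × (0.46 × 23.7 + 8.13) = 0.28 × 19.032 = 5.3290 mm/d
ETc = Kc × ET₀ = 1.16 × 5.3290 = 6.1816 mm/d
Over 28 days: 6.1816 × 28 = 173.085 mm

173 mm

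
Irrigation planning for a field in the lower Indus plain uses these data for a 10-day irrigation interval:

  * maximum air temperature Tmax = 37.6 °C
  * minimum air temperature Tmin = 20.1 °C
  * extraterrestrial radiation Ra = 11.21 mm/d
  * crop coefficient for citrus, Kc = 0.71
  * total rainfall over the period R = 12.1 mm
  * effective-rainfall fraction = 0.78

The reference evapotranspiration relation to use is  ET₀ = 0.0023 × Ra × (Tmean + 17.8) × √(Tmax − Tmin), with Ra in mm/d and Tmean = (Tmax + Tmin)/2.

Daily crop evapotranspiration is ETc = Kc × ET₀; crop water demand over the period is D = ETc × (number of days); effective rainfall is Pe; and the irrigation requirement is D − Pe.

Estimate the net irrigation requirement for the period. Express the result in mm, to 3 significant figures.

Tmean = (37.6 + 20.1)/2 = 28.85 °C
ET₀ = 0.0023 × 11.21 × (28.85 + 17.8) × √17.5 = 0.0023 × 11.21 × 46.65 × 4.1833 = 5.0316 mm/d
ETc = Kc × ET₀ = 0.71 × 5.0316 = 3.5724 mm/d
Crop demand D = ETc × 10 d = 3.5724 × 10 = 35.724 mm
Pe = 0.78 × 12.1 = 9.438 mm
D − Pe = 35.724 − 9.438 = 26.286 mm

26.3 mm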